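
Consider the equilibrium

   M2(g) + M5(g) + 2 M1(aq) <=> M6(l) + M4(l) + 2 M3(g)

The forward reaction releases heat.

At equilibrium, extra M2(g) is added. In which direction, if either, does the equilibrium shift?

right

Adding M2 (g), a reactant, drives the reaction to the right.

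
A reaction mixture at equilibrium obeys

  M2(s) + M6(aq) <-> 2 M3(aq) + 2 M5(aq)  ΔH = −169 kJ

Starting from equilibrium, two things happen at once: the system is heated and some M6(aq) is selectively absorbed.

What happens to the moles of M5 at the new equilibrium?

The forward reaction is exothermic. Raising T favours the endothermic direction — shift to the left.
Removing M6 (aq), a reactant, drives the reaction to the left.
The net shift is to the left. M5 is a product, so its amount decreases.

decreases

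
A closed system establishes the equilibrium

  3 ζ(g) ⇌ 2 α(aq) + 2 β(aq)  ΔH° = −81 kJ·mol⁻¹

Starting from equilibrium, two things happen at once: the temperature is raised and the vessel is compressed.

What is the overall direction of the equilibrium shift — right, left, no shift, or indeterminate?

The forward reaction is exothermic. Raising T favours the endothermic direction — shift to the left.
Gas moles: reactants 3, products 0 (Δn_gas = -3). Compression shifts the system toward the side with fewer moles of gas — to the right.
The individual effects push in opposite directions; without quantitative information the net direction cannot be determined.

cannot be determined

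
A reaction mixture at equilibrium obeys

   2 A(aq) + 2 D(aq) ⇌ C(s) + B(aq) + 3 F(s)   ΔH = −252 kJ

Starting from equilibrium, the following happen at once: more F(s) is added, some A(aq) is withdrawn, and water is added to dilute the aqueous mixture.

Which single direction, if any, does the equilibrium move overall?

left

F is a pure solid; its activity is 1 regardless of amount, so Q is unaffected — no shift from this change.
Removing A (aq), a reactant, drives the reaction to the left.
Dilution lowers every aqueous concentration by the same factor. Δn_aq = 1 − 4 = -3, so the system shifts toward the side with more dissolved moles — to the left.
Only the nonzero effect(s) matter; the net shift is to the left.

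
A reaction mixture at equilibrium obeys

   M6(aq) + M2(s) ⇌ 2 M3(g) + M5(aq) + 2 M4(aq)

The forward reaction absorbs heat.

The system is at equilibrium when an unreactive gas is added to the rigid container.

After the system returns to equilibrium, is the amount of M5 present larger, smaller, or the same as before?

unchanged

At constant volume, adding an inert gas leaves every reacting species' partial pressure unchanged, so Q is unchanged — no shift from this change.
No net shift occurs, so the amount of M5 is unchanged.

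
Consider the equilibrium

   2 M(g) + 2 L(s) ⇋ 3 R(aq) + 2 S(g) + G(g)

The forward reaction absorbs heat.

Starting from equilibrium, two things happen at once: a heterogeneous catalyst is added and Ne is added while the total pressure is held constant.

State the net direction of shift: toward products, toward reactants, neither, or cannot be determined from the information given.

A catalyst speeds both forward and reverse rates equally; it changes neither Q nor K — no shift from this change.
Adding inert gas at constant total pressure expands the volume and lowers every reacting partial pressure. With Δn_gas = 3 − 2 = +1, Q moves away from K toward the side with fewer gas moles, so the system shifts toward the side with more gas moles — to the right.
Only the nonzero effect(s) matter; the net shift is to the right.

right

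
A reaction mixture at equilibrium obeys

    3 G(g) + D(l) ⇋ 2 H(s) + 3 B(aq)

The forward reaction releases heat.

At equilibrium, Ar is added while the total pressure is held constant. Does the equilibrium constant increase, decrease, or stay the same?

The equilibrium constant depends only on temperature. This perturbation may move the position of equilibrium, but since T is unchanged, K itself is unchanged.

unchanged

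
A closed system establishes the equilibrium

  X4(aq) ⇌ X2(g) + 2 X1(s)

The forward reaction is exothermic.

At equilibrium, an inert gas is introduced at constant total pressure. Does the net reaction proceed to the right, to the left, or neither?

right

Adding inert gas at constant total pressure expands the volume and lowers every reacting partial pressure. With Δn_gas = 1 − 0 = +1, Q moves away from K toward the side with fewer gas moles, so the system shifts toward the side with more gas moles — to the right.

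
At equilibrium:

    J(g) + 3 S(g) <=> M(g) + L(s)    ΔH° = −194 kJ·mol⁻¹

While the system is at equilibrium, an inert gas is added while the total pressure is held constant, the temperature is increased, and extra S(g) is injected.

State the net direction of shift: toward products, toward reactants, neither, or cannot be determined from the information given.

Adding inert gas at constant total pressure expands the volume and lowers every reacting partial pressure. With Δn_gas = 1 − 4 = -3, Q moves away from K toward the side with fewer gas moles, so the system shifts toward the side with more gas moles — to the left.
The forward reaction is exothermic. Raising T favours the endothermic direction — shift to the left.
Adding S (g), a reactant, drives the reaction to the right.
The individual effects push in opposite directions; without quantitative information the net direction cannot be determined.

cannot be determined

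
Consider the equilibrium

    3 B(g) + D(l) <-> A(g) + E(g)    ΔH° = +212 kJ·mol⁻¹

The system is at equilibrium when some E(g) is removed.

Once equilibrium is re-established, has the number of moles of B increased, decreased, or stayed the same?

Removing E (g), a product, drives the reaction to the right.
The net shift is to the right. B is a reactant, so its amount decreases.

decreases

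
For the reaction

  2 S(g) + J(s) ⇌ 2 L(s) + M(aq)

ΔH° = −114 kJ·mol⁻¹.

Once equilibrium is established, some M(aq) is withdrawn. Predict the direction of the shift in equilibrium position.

Removing M (aq), a product, drives the reaction to the right.

right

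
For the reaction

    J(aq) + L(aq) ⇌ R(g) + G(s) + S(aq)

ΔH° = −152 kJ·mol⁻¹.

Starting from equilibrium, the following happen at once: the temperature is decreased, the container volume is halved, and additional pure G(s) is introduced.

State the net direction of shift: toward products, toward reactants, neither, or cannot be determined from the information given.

The forward reaction is exothermic. Lowering T favours the exothermic direction — shift to the right.
Gas moles: reactants 0, products 1 (Δn_gas = +1). Compression shifts the system toward the side with fewer moles of gas — to the left.
G is a pure solid; its activity is 1 regardless of amount, so Q is unaffected — no shift from this change.
The individual effects push in opposite directions; without quantitative information the net direction cannot be determined.

cannot be determined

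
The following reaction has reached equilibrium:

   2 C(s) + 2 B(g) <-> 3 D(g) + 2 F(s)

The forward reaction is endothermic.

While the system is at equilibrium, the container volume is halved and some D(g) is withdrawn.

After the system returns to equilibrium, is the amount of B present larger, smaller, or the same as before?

Gas moles: reactants 2, products 3 (Δn_gas = +1). Compression shifts the system toward the side with fewer moles of gas — to the left.
Removing D (g), a product, drives the reaction to the right.
The two effects oppose each other, so the net shift — and hence the change in B — cannot be determined from the given information.

cannot be determined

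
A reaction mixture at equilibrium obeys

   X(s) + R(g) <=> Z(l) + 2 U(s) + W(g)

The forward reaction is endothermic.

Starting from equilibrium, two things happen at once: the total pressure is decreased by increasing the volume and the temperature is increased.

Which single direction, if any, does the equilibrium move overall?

right

Gas moles: reactants 1, products 1. Δn_gas = 0, so a volume change leaves Q equal to K — no shift from this change.
The forward reaction is endothermic. Raising T favours the endothermic direction — shift to the right.
Only the nonzero effect(s) matter; the net shift is to the right.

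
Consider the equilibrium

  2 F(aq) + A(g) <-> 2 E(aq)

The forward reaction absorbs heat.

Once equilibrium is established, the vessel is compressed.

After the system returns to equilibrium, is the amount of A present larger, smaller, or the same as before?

Gas moles: reactants 1, products 0 (Δn_gas = -1). Compression shifts the system toward the side with fewer moles of gas — to the right.
The net shift is to the right. A is a reactant, so its amount decreases.

decreases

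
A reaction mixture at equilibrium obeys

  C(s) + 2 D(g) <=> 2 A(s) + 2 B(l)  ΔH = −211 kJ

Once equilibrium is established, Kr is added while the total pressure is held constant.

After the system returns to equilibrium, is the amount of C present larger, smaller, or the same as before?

increases

Adding inert gas at constant total pressure expands the volume and lowers every reacting partial pressure. With Δn_gas = 0 − 2 = -2, Q moves away from K toward the side with fewer gas moles, so the system shifts toward the side with more gas moles — to the left.
The net shift is to the left. C is a reactant, so its amount increases.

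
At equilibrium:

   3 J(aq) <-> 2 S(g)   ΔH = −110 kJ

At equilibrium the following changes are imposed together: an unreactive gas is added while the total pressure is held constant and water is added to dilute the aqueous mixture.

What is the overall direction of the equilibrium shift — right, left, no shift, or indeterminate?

cannot be determined

Adding inert gas at constant total pressure expands the volume and lowers every reacting partial pressure. With Δn_gas = 2 − 0 = +2, Q moves away from K toward the side with fewer gas moles, so the system shifts toward the side with more gas moles — to the right.
Dilution lowers every aqueous concentration by the same factor. Δn_aq = 0 − 3 = -3, so the system shifts toward the side with more dissolved moles — to the left.
The individual effects push in opposite directions; without quantitative information the net direction cannot be determined.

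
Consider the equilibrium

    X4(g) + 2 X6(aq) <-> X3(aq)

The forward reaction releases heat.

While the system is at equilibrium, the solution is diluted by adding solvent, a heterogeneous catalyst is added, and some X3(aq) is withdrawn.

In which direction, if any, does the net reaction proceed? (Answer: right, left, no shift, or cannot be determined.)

Dilution lowers every aqueous concentration by the same factor. Δn_aq = 1 − 2 = -1, so the system shifts toward the side with more dissolved moles — to the left.
A catalyst speeds both forward and reverse rates equally; it changes neither Q nor K — no shift from this change.
Removing X3 (aq), a product, drives the reaction to the right.
The individual effects push in opposite directions; without quantitative information the net direction cannot be determined.

cannot be determined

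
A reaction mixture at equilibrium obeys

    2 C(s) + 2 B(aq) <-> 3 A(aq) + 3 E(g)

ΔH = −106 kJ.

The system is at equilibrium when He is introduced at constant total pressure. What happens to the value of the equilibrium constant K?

unchanged

The equilibrium constant depends only on temperature. This perturbation may move the position of equilibrium, but since T is unchanged, K itself is unchanged.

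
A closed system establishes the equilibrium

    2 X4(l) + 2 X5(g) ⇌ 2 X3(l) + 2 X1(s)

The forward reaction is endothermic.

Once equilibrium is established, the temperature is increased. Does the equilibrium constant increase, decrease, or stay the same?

K depends on temperature via the van 't Hoff relation. The forward reaction is endothermic, so raising T increases K.

increases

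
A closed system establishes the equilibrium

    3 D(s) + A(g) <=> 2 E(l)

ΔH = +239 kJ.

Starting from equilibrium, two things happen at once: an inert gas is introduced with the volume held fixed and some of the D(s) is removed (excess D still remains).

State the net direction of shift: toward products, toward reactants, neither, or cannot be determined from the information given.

At constant volume, adding an inert gas leaves every reacting species' partial pressure unchanged, so Q is unchanged — no shift from this change.
D is a pure solid; its activity is 1 regardless of amount, so Q is unaffected — no shift from this change.
None of the changes alters Q relative to K, so there is no net shift.

no shift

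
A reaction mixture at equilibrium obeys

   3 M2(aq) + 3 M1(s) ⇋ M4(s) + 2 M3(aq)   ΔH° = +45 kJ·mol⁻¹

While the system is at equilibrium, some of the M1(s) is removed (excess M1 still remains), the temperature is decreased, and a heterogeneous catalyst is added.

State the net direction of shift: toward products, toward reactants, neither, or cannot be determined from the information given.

M1 is a pure solid; its activity is 1 regardless of amount, so Q is unaffected — no shift from this change.
The forward reaction is endothermic. Lowering T favours the exothermic direction — shift to the left.
A catalyst speeds both forward and reverse rates equally; it changes neither Q nor K — no shift from this change.
Only the nonzero effect(s) matter; the net shift is to the left.

left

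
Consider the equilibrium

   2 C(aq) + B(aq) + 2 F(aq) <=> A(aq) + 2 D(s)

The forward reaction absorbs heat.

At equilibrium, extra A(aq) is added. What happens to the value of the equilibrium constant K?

The equilibrium constant depends only on temperature. This perturbation may move the position of equilibrium, but since T is unchanged, K itself is unchanged.

unchanged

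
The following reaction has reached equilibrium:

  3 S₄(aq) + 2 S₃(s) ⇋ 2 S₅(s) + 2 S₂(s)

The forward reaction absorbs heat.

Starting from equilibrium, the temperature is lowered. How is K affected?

decreases

K depends on temperature via the van 't Hoff relation. The forward reaction is endothermic, so lowering T decreases K.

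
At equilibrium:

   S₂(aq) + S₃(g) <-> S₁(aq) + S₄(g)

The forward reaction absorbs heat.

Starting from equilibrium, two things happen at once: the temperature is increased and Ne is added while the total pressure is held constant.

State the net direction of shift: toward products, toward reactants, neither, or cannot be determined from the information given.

right

The forward reaction is endothermic. Raising T favours the endothermic direction — shift to the right.
Adding inert gas at constant total pressure expands the volume, scaling every reacting partial pressure by the same factor. Δn_gas = 1 − 1 = 0, so Q is unchanged — no shift.
Only the nonzero effect(s) matter; the net shift is to the right.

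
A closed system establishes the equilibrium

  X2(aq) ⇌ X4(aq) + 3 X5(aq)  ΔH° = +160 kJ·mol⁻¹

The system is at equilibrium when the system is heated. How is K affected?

increases

K depends on temperature via the van 't Hoff relation. The forward reaction is endothermic, so raising T increases K.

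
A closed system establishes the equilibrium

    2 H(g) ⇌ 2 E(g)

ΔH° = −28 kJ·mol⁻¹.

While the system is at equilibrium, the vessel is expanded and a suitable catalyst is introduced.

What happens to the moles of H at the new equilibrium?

Gas moles: reactants 2, products 2. Δn_gas = 0, so a volume change leaves Q equal to K — no shift from this change.
A catalyst speeds both forward and reverse rates equally; it changes neither Q nor K — no shift from this change.
No net shift occurs, so the amount of H is unchanged.

unchanged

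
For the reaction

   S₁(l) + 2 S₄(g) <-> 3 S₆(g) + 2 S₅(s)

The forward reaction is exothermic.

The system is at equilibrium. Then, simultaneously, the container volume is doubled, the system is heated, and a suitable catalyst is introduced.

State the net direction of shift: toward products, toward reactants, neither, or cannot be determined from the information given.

cannot be determined

Gas moles: reactants 2, products 3 (Δn_gas = +1). Expansion shifts the system toward the side with more moles of gas — to the right.
The forward reaction is exothermic. Raising T favours the endothermic direction — shift to the left.
A catalyst speeds both forward and reverse rates equally; it changes neither Q nor K — no shift from this change.
The individual effects push in opposite directions; without quantitative information the net direction cannot be determined.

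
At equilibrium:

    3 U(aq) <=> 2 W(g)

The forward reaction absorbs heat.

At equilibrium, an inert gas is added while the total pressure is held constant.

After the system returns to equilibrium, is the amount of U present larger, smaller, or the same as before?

Adding inert gas at constant total pressure expands the volume and lowers every reacting partial pressure. With Δn_gas = 2 − 0 = +2, Q moves away from K toward the side with fewer gas moles, so the system shifts toward the side with more gas moles — to the right.
The net shift is to the right. U is a reactant, so its amount decreases.

decreases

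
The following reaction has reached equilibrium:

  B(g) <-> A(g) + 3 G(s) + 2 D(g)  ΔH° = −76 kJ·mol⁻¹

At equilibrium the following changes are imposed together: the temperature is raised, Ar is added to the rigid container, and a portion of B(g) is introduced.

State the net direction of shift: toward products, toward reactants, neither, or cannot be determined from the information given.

cannot be determined

The forward reaction is exothermic. Raising T favours the endothermic direction — shift to the left.
At constant volume, adding an inert gas leaves every reacting species' partial pressure unchanged, so Q is unchanged — no shift from this change.
Adding B (g), a reactant, drives the reaction to the right.
The individual effects push in opposite directions; without quantitative information the net direction cannot be determined.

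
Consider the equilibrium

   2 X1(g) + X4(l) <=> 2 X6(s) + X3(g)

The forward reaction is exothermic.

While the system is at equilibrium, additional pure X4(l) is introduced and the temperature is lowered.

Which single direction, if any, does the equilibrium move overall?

right

X4 is a pure liquid; its activity is 1 regardless of amount, so Q is unaffected — no shift from this change.
The forward reaction is exothermic. Lowering T favours the exothermic direction — shift to the right.
Only the nonzero effect(s) matter; the net shift is to the right.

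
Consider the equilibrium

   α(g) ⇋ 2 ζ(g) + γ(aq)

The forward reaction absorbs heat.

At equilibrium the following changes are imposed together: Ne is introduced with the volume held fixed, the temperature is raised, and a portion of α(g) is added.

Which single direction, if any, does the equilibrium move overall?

right

At constant volume, adding an inert gas leaves every reacting species' partial pressure unchanged, so Q is unchanged — no shift from this change.
The forward reaction is endothermic. Raising T favours the endothermic direction — shift to the right.
Adding α (g), a reactant, drives the reaction to the right.
Only the nonzero effect(s) matter; the net shift is to the right.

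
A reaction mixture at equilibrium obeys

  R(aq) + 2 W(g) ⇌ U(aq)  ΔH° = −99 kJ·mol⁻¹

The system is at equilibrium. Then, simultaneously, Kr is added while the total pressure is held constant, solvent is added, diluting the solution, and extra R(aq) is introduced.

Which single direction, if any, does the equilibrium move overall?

cannot be determined

Adding inert gas at constant total pressure expands the volume and lowers every reacting partial pressure. With Δn_gas = 0 − 2 = -2, Q moves away from K toward the side with fewer gas moles, so the system shifts toward the side with more gas moles — to the left.
Dilution scales every aqueous concentration by the same factor. Δn_aq = 1 − 1 = 0, so Q is unchanged — no shift.
Adding R (aq), a reactant, drives the reaction to the right.
The individual effects push in opposite directions; without quantitative information the net direction cannot be determined.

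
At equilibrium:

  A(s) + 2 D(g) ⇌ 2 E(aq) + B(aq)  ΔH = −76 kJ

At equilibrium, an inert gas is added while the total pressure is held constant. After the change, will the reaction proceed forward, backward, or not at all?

left

Adding inert gas at constant total pressure expands the volume and lowers every reacting partial pressure. With Δn_gas = 0 − 2 = -2, Q moves away from K toward the side with fewer gas moles, so the system shifts toward the side with more gas moles — to the left.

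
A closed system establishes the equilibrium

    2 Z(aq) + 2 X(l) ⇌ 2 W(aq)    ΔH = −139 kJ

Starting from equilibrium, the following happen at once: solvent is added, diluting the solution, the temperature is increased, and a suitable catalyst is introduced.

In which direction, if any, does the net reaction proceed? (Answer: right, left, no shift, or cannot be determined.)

Dilution scales every aqueous concentration by the same factor. Δn_aq = 2 − 2 = 0, so Q is unchanged — no shift.
The forward reaction is exothermic. Raising T favours the endothermic direction — shift to the left.
A catalyst speeds both forward and reverse rates equally; it changes neither Q nor K — no shift from this change.
Only the nonzero effect(s) matter; the net shift is to the left.

left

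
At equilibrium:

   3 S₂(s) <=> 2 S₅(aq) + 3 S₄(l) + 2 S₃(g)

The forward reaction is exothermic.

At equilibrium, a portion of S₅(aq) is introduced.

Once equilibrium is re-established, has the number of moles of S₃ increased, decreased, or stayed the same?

decreases

Adding S₅ (aq), a product, drives the reaction to the left.
The net shift is to the left. S₃ is a product, so its amount decreases.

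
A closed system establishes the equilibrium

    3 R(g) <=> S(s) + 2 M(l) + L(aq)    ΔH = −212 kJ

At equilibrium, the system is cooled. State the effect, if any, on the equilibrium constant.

K depends on temperature via the van 't Hoff relation. The forward reaction is exothermic, so lowering T increases K.

increases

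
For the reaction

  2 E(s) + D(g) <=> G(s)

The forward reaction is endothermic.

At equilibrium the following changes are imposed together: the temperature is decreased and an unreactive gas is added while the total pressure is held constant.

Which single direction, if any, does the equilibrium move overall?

The forward reaction is endothermic. Lowering T favours the exothermic direction — shift to the left.
Adding inert gas at constant total pressure expands the volume and lowers every reacting partial pressure. With Δn_gas = 0 − 1 = -1, Q moves away from K toward the side with fewer gas moles, so the system shifts toward the side with more gas moles — to the left.
All effects act in the same direction — net shift to the left.

left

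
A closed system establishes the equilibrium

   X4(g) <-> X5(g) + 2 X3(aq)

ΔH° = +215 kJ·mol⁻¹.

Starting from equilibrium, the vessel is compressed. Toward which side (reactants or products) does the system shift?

Gas moles: reactants 1, products 1. Δn_gas = 0, so a volume change leaves Q equal to K — no shift from this change.

no shift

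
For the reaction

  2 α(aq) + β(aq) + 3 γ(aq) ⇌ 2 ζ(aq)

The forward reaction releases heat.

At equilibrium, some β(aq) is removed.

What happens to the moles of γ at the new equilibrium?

increases

Removing β (aq), a reactant, drives the reaction to the left.
The net shift is to the left. γ is a reactant, so its amount increases.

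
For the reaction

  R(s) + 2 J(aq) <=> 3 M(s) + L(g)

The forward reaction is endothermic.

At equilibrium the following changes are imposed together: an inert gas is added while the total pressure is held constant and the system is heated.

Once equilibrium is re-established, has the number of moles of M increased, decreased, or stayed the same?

increases

Adding inert gas at constant total pressure expands the volume and lowers every reacting partial pressure. With Δn_gas = 1 − 0 = +1, Q moves away from K toward the side with fewer gas moles, so the system shifts toward the side with more gas moles — to the right.
The forward reaction is endothermic. Raising T favours the endothermic direction — shift to the right.
The net shift is to the right. M is a product, so its amount increases.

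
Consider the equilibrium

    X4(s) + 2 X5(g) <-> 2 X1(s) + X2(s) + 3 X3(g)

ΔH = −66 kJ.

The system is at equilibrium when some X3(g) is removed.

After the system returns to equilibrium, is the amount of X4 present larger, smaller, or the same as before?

Removing X3 (g), a product, drives the reaction to the right.
The net shift is to the right. X4 is a reactant, so its amount decreases.

decreases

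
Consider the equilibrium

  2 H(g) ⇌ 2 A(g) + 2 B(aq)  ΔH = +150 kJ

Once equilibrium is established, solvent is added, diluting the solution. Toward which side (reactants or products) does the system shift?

Dilution lowers every aqueous concentration by the same factor. Δn_aq = 2 − 0 = +2, so the system shifts toward the side with more dissolved moles — to the right.

right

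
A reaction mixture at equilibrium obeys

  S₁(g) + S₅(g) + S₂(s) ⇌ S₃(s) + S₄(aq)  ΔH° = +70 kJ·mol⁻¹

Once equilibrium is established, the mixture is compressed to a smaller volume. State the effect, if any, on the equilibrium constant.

The equilibrium constant depends only on temperature. This perturbation may move the position of equilibrium, but since T is unchanged, K itself is unchanged.

unchanged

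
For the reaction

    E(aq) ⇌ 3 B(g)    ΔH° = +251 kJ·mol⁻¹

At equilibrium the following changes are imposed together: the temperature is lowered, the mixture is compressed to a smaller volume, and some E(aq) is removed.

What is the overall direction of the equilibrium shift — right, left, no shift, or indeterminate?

The forward reaction is endothermic. Lowering T favours the exothermic direction — shift to the left.
Gas moles: reactants 0, products 3 (Δn_gas = +3). Compression shifts the system toward the side with fewer moles of gas — to the left.
Removing E (aq), a reactant, drives the reaction to the left.
All effects act in the same direction — net shift to the left.

left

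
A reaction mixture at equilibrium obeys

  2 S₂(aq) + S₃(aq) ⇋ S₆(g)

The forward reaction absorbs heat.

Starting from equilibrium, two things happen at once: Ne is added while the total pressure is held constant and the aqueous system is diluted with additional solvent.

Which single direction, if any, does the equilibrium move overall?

Adding inert gas at constant total pressure expands the volume and lowers every reacting partial pressure. With Δn_gas = 1 − 0 = +1, Q moves away from K toward the side with fewer gas moles, so the system shifts toward the side with more gas moles — to the right.
Dilution lowers every aqueous concentration by the same factor. Δn_aq = 0 − 3 = -3, so the system shifts toward the side with more dissolved moles — to the left.
The individual effects push in opposite directions; without quantitative information the net direction cannot be determined.

cannot be determined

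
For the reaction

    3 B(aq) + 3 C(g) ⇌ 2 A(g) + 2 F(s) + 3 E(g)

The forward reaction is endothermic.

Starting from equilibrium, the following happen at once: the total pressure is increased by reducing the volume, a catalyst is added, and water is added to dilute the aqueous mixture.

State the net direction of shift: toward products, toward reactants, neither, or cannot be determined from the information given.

Gas moles: reactants 3, products 5 (Δn_gas = +2). Compression shifts the system toward the side with fewer moles of gas — to the left.
A catalyst speeds both forward and reverse rates equally; it changes neither Q nor K — no shift from this change.
Dilution lowers every aqueous concentration by the same factor. Δn_aq = 0 − 3 = -3, so the system shifts toward the side with more dissolved moles — to the left.
Only the nonzero effect(s) matter; the net shift is to the left.

left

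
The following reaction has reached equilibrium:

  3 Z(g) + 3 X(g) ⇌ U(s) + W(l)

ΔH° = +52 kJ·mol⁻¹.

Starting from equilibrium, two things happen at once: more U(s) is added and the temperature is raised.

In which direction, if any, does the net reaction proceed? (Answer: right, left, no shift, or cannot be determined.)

right

U is a pure solid; its activity is 1 regardless of amount, so Q is unaffected — no shift from this change.
The forward reaction is endothermic. Raising T favours the endothermic direction — shift to the right.
Only the nonzero effect(s) matter; the net shift is to the right.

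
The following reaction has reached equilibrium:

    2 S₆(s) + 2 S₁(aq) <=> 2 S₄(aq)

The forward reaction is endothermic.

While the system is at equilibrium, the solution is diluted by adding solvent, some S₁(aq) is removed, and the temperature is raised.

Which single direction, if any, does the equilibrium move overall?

Dilution scales every aqueous concentration by the same factor. Δn_aq = 2 − 2 = 0, so Q is unchanged — no shift.
Removing S₁ (aq), a reactant, drives the reaction to the left.
The forward reaction is endothermic. Raising T favours the endothermic direction — shift to the right.
The individual effects push in opposite directions; without quantitative information the net direction cannot be determined.

cannot be determined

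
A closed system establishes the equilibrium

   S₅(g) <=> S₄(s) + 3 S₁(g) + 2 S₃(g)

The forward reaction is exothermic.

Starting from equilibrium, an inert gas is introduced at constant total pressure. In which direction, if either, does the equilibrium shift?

right

Adding inert gas at constant total pressure expands the volume and lowers every reacting partial pressure. With Δn_gas = 5 − 1 = +4, Q moves away from K toward the side with fewer gas moles, so the system shifts toward the side with more gas moles — to the right.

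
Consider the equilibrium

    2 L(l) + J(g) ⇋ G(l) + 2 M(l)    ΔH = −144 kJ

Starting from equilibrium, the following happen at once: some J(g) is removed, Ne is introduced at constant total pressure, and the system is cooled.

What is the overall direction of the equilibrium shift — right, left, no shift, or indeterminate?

Removing J (g), a reactant, drives the reaction to the left.
Adding inert gas at constant total pressure expands the volume and lowers every reacting partial pressure. With Δn_gas = 0 − 1 = -1, Q moves away from K toward the side with fewer gas moles, so the system shifts toward the side with more gas moles — to the left.
The forward reaction is exothermic. Lowering T favours the exothermic direction — shift to the right.
The individual effects push in opposite directions; without quantitative information the net direction cannot be determined.

cannot be determined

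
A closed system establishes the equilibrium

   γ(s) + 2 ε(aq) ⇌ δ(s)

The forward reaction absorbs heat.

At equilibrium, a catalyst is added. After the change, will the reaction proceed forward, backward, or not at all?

no shift

A catalyst speeds both forward and reverse rates equally; it changes neither Q nor K — no shift from this change.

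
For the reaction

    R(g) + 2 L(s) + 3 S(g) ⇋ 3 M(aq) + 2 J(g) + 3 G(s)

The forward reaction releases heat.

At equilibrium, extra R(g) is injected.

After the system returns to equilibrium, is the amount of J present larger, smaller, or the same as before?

increases

Adding R (g), a reactant, drives the reaction to the right.
The net shift is to the right. J is a product, so its amount increases.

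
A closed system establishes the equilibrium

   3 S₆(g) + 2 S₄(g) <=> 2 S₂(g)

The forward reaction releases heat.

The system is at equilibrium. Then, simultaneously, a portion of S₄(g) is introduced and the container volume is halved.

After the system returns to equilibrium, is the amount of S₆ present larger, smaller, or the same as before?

decreases

Adding S₄ (g), a reactant, drives the reaction to the right.
Gas moles: reactants 5, products 2 (Δn_gas = -3). Compression shifts the system toward the side with fewer moles of gas — to the right.
The net shift is to the right. S₆ is a reactant, so its amount decreases.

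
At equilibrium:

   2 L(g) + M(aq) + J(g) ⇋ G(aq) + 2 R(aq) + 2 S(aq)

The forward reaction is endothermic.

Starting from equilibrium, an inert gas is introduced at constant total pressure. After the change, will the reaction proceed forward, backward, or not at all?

left

Adding inert gas at constant total pressure expands the volume and lowers every reacting partial pressure. With Δn_gas = 0 − 3 = -3, Q moves away from K toward the side with fewer gas moles, so the system shifts toward the side with more gas moles — to the left.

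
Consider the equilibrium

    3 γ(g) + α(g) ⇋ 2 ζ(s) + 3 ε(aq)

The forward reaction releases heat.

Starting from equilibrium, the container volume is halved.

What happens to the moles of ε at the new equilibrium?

increases

Gas moles: reactants 4, products 0 (Δn_gas = -4). Compression shifts the system toward the side with fewer moles of gas — to the right.
The net shift is to the right. ε is a product, so its amount increases.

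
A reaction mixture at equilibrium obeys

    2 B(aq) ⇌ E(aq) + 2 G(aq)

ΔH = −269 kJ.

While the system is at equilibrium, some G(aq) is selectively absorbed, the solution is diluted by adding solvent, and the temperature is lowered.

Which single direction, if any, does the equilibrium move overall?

Removing G (aq), a product, drives the reaction to the right.
Dilution lowers every aqueous concentration by the same factor. Δn_aq = 3 − 2 = +1, so the system shifts toward the side with more dissolved moles — to the right.
The forward reaction is exothermic. Lowering T favours the exothermic direction — shift to the right.
All effects act in the same direction — net shift to the right.

right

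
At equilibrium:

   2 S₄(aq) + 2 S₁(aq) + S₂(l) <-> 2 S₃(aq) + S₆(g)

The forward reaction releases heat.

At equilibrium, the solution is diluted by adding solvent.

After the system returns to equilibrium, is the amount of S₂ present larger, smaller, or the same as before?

Dilution lowers every aqueous concentration by the same factor. Δn_aq = 2 − 4 = -2, so the system shifts toward the side with more dissolved moles — to the left.
The net shift is to the left. S₂ is a reactant, so its amount increases.

increases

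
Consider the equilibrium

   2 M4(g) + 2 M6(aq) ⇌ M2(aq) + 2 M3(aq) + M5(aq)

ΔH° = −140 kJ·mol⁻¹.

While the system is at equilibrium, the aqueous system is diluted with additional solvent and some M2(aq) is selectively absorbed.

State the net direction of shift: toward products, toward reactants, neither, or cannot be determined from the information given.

Dilution lowers every aqueous concentration by the same factor. Δn_aq = 4 − 2 = +2, so the system shifts toward the side with more dissolved moles — to the right.
Removing M2 (aq), a product, drives the reaction to the right.
All effects act in the same direction — net shift to the right.

right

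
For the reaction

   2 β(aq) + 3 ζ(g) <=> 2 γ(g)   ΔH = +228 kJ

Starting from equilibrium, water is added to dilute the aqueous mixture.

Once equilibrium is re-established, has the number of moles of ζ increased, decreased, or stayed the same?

Dilution lowers every aqueous concentration by the same factor. Δn_aq = 0 − 2 = -2, so the system shifts toward the side with more dissolved moles — to the left.
The net shift is to the left. ζ is a reactant, so its amount increases.

increases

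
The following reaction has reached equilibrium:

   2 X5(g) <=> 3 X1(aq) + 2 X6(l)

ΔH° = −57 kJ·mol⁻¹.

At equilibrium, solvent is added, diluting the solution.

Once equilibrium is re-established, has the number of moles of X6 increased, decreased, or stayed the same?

Dilution lowers every aqueous concentration by the same factor. Δn_aq = 3 − 0 = +3, so the system shifts toward the side with more dissolved moles — to the right.
The net shift is to the right. X6 is a product, so its amount increases.

increases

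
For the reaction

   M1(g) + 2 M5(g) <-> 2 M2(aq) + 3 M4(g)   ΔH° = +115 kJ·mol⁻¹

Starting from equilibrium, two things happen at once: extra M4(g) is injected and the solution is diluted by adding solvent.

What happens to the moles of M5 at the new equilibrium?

cannot be determined

Adding M4 (g), a product, drives the reaction to the left.
Dilution lowers every aqueous concentration by the same factor. Δn_aq = 2 − 0 = +2, so the system shifts toward the side with more dissolved moles — to the right.
The two effects oppose each other, so the net shift — and hence the change in M5 — cannot be determined from the given information.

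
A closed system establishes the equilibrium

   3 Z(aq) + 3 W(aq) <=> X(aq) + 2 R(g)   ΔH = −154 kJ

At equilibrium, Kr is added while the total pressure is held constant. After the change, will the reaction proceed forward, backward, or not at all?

Adding inert gas at constant total pressure expands the volume and lowers every reacting partial pressure. With Δn_gas = 2 − 0 = +2, Q moves away from K toward the side with fewer gas moles, so the system shifts toward the side with more gas moles — to the right.

right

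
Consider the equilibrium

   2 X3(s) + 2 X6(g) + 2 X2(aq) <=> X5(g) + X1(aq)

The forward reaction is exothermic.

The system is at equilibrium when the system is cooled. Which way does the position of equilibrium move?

right

The forward reaction is exothermic. Lowering T favours the exothermic direction — shift to the right.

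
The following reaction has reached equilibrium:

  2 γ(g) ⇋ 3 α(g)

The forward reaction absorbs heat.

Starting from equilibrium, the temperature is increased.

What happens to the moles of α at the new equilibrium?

The forward reaction is endothermic. Raising T favours the endothermic direction — shift to the right.
The net shift is to the right. α is a product, so its amount increases.

increases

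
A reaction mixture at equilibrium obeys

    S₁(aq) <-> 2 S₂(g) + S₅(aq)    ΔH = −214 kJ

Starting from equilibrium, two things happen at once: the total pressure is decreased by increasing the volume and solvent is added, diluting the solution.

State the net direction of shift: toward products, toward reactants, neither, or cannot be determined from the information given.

right

Gas moles: reactants 0, products 2 (Δn_gas = +2). Expansion shifts the system toward the side with more moles of gas — to the right.
Dilution scales every aqueous concentration by the same factor. Δn_aq = 1 − 1 = 0, so Q is unchanged — no shift.
Only the nonzero effect(s) matter; the net shift is to the right.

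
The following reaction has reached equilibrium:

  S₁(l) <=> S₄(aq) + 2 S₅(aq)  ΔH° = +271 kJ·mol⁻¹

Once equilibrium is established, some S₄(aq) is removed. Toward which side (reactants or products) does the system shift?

Removing S₄ (aq), a product, drives the reaction to the right.

right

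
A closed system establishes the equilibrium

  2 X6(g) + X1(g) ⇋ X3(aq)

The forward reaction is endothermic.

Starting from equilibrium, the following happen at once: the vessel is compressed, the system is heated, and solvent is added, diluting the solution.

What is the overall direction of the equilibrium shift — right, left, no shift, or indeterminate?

Gas moles: reactants 3, products 0 (Δn_gas = -3). Compression shifts the system toward the side with fewer moles of gas — to the right.
The forward reaction is endothermic. Raising T favours the endothermic direction — shift to the right.
Dilution lowers every aqueous concentration by the same factor. Δn_aq = 1 − 0 = +1, so the system shifts toward the side with more dissolved moles — to the right.
All effects act in the same direction — net shift to the right.

right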